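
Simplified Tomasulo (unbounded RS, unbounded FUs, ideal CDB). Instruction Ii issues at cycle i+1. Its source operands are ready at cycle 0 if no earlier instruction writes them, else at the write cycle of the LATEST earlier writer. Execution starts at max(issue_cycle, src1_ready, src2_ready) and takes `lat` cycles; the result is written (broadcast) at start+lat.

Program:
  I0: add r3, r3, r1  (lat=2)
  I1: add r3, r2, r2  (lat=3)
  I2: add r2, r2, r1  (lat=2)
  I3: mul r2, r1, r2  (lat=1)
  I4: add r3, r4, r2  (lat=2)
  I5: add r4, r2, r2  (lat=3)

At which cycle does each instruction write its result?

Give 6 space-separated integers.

I0 add r3: issue@1 deps=(None,None) exec_start@1 write@3
I1 add r3: issue@2 deps=(None,None) exec_start@2 write@5
I2 add r2: issue@3 deps=(None,None) exec_start@3 write@5
I3 mul r2: issue@4 deps=(None,2) exec_start@5 write@6
I4 add r3: issue@5 deps=(None,3) exec_start@6 write@8
I5 add r4: issue@6 deps=(3,3) exec_start@6 write@9

Answer: 3 5 5 6 8 9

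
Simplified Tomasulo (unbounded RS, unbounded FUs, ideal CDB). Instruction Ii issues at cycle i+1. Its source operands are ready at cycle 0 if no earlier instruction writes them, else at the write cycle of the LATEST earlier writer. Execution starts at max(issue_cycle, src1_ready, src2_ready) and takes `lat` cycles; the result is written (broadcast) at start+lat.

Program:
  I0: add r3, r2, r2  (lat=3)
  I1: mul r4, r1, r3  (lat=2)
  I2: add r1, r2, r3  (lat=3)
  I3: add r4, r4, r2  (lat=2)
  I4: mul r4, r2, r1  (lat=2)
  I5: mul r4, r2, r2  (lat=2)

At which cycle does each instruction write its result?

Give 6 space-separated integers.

Answer: 4 6 7 8 9 8

Derivation:
I0 add r3: issue@1 deps=(None,None) exec_start@1 write@4
I1 mul r4: issue@2 deps=(None,0) exec_start@4 write@6
I2 add r1: issue@3 deps=(None,0) exec_start@4 write@7
I3 add r4: issue@4 deps=(1,None) exec_start@6 write@8
I4 mul r4: issue@5 deps=(None,2) exec_start@7 write@9
I5 mul r4: issue@6 deps=(None,None) exec_start@6 write@8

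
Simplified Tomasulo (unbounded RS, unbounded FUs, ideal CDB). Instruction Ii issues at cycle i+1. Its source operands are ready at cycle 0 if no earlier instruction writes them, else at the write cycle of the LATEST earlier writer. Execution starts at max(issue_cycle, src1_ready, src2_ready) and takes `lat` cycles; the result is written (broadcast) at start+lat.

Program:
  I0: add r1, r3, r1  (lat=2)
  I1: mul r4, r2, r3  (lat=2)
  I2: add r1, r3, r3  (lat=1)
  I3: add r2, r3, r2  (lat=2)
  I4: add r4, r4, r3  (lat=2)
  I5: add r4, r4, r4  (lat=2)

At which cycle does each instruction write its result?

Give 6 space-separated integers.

Answer: 3 4 4 6 7 9

Derivation:
I0 add r1: issue@1 deps=(None,None) exec_start@1 write@3
I1 mul r4: issue@2 deps=(None,None) exec_start@2 write@4
I2 add r1: issue@3 deps=(None,None) exec_start@3 write@4
I3 add r2: issue@4 deps=(None,None) exec_start@4 write@6
I4 add r4: issue@5 deps=(1,None) exec_start@5 write@7
I5 add r4: issue@6 deps=(4,4) exec_start@7 write@9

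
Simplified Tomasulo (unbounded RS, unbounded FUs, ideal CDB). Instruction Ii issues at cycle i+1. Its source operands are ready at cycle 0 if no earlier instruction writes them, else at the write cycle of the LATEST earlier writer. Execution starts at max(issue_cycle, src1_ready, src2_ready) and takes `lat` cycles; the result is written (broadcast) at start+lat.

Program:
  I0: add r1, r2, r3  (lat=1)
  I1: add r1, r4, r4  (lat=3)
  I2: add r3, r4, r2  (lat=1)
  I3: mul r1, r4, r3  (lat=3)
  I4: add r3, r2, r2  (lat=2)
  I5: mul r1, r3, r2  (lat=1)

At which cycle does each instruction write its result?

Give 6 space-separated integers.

Answer: 2 5 4 7 7 8

Derivation:
I0 add r1: issue@1 deps=(None,None) exec_start@1 write@2
I1 add r1: issue@2 deps=(None,None) exec_start@2 write@5
I2 add r3: issue@3 deps=(None,None) exec_start@3 write@4
I3 mul r1: issue@4 deps=(None,2) exec_start@4 write@7
I4 add r3: issue@5 deps=(None,None) exec_start@5 write@7
I5 mul r1: issue@6 deps=(4,None) exec_start@7 write@8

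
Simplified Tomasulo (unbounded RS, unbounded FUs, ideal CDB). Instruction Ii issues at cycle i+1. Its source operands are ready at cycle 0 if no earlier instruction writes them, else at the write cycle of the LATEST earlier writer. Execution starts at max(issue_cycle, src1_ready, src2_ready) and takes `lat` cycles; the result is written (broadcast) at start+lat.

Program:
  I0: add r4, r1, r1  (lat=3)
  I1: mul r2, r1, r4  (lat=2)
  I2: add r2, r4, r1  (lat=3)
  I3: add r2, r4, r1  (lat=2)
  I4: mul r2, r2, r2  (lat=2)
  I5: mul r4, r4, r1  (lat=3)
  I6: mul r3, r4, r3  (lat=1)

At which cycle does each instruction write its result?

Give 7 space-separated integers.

I0 add r4: issue@1 deps=(None,None) exec_start@1 write@4
I1 mul r2: issue@2 deps=(None,0) exec_start@4 write@6
I2 add r2: issue@3 deps=(0,None) exec_start@4 write@7
I3 add r2: issue@4 deps=(0,None) exec_start@4 write@6
I4 mul r2: issue@5 deps=(3,3) exec_start@6 write@8
I5 mul r4: issue@6 deps=(0,None) exec_start@6 write@9
I6 mul r3: issue@7 deps=(5,None) exec_start@9 write@10

Answer: 4 6 7 6 8 9 10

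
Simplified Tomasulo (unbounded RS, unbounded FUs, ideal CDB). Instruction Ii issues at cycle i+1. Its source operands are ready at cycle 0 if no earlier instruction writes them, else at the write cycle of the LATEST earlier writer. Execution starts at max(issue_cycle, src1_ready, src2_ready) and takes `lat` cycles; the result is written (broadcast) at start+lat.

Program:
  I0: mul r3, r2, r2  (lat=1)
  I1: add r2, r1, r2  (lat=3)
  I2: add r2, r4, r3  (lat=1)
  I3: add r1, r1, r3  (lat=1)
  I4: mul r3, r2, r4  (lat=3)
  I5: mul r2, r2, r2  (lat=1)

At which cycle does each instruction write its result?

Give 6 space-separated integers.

Answer: 2 5 4 5 8 7

Derivation:
I0 mul r3: issue@1 deps=(None,None) exec_start@1 write@2
I1 add r2: issue@2 deps=(None,None) exec_start@2 write@5
I2 add r2: issue@3 deps=(None,0) exec_start@3 write@4
I3 add r1: issue@4 deps=(None,0) exec_start@4 write@5
I4 mul r3: issue@5 deps=(2,None) exec_start@5 write@8
I5 mul r2: issue@6 deps=(2,2) exec_start@6 write@7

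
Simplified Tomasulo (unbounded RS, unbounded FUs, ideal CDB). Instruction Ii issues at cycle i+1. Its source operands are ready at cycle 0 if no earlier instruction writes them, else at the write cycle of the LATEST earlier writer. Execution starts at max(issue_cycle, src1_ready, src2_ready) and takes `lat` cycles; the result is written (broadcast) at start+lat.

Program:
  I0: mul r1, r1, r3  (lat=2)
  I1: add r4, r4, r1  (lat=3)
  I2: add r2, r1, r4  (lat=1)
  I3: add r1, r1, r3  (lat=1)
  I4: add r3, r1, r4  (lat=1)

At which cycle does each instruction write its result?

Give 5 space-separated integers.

I0 mul r1: issue@1 deps=(None,None) exec_start@1 write@3
I1 add r4: issue@2 deps=(None,0) exec_start@3 write@6
I2 add r2: issue@3 deps=(0,1) exec_start@6 write@7
I3 add r1: issue@4 deps=(0,None) exec_start@4 write@5
I4 add r3: issue@5 deps=(3,1) exec_start@6 write@7

Answer: 3 6 7 5 7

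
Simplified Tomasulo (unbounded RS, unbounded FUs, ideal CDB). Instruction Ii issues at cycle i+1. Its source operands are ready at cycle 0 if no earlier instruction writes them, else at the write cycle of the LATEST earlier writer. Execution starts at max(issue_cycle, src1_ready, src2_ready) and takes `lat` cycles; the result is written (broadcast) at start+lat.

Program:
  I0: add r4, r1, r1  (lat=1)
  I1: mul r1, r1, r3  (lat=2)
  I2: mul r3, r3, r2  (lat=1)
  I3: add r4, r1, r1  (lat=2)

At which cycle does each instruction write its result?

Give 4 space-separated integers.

Answer: 2 4 4 6

Derivation:
I0 add r4: issue@1 deps=(None,None) exec_start@1 write@2
I1 mul r1: issue@2 deps=(None,None) exec_start@2 write@4
I2 mul r3: issue@3 deps=(None,None) exec_start@3 write@4
I3 add r4: issue@4 deps=(1,1) exec_start@4 write@6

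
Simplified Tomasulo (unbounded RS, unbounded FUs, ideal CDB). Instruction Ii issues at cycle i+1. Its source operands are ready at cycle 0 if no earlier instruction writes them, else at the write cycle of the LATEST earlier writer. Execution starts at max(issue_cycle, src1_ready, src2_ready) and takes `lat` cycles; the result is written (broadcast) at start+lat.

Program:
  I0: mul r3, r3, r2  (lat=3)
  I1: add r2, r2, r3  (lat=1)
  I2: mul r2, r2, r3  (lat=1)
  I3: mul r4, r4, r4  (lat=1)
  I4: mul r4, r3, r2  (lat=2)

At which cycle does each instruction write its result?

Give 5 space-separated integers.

Answer: 4 5 6 5 8

Derivation:
I0 mul r3: issue@1 deps=(None,None) exec_start@1 write@4
I1 add r2: issue@2 deps=(None,0) exec_start@4 write@5
I2 mul r2: issue@3 deps=(1,0) exec_start@5 write@6
I3 mul r4: issue@4 deps=(None,None) exec_start@4 write@5
I4 mul r4: issue@5 deps=(0,2) exec_start@6 write@8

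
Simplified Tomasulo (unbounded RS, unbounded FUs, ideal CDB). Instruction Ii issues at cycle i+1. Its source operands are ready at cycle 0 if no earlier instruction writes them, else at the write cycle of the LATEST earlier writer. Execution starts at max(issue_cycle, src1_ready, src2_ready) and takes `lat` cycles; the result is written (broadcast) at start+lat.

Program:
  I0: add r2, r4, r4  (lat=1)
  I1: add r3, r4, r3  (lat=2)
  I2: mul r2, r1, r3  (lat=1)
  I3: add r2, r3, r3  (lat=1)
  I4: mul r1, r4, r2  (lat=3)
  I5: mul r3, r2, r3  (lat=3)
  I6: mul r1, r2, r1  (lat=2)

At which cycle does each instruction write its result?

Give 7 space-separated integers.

I0 add r2: issue@1 deps=(None,None) exec_start@1 write@2
I1 add r3: issue@2 deps=(None,None) exec_start@2 write@4
I2 mul r2: issue@3 deps=(None,1) exec_start@4 write@5
I3 add r2: issue@4 deps=(1,1) exec_start@4 write@5
I4 mul r1: issue@5 deps=(None,3) exec_start@5 write@8
I5 mul r3: issue@6 deps=(3,1) exec_start@6 write@9
I6 mul r1: issue@7 deps=(3,4) exec_start@8 write@10

Answer: 2 4 5 5 8 9 10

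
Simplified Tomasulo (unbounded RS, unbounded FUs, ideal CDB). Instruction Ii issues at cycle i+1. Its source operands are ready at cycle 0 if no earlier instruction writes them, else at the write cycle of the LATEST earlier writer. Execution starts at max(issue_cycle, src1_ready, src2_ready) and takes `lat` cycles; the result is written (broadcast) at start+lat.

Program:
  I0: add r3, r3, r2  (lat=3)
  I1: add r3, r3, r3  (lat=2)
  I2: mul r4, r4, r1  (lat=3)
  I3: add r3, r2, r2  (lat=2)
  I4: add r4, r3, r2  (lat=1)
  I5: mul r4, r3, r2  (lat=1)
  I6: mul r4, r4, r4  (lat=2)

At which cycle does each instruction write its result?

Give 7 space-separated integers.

Answer: 4 6 6 6 7 7 9

Derivation:
I0 add r3: issue@1 deps=(None,None) exec_start@1 write@4
I1 add r3: issue@2 deps=(0,0) exec_start@4 write@6
I2 mul r4: issue@3 deps=(None,None) exec_start@3 write@6
I3 add r3: issue@4 deps=(None,None) exec_start@4 write@6
I4 add r4: issue@5 deps=(3,None) exec_start@6 write@7
I5 mul r4: issue@6 deps=(3,None) exec_start@6 write@7
I6 mul r4: issue@7 deps=(5,5) exec_start@7 write@9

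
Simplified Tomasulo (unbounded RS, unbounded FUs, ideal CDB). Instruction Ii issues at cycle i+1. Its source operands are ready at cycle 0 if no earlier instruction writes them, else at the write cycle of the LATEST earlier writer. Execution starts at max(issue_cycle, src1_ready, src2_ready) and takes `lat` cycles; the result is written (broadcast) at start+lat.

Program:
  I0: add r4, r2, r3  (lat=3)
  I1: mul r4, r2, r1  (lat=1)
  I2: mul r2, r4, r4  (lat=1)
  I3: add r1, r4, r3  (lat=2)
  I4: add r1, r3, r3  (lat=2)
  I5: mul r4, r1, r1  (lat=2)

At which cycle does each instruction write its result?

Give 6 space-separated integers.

I0 add r4: issue@1 deps=(None,None) exec_start@1 write@4
I1 mul r4: issue@2 deps=(None,None) exec_start@2 write@3
I2 mul r2: issue@3 deps=(1,1) exec_start@3 write@4
I3 add r1: issue@4 deps=(1,None) exec_start@4 write@6
I4 add r1: issue@5 deps=(None,None) exec_start@5 write@7
I5 mul r4: issue@6 deps=(4,4) exec_start@7 write@9

Answer: 4 3 4 6 7 9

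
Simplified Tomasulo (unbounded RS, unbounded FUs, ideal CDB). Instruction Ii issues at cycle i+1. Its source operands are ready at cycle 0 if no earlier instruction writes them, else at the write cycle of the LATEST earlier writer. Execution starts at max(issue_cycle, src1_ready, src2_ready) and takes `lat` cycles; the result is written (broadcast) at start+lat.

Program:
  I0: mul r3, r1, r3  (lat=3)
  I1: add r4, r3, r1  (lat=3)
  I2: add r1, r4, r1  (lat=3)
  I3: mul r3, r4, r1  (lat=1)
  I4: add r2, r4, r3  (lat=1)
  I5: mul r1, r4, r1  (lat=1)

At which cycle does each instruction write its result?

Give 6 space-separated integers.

I0 mul r3: issue@1 deps=(None,None) exec_start@1 write@4
I1 add r4: issue@2 deps=(0,None) exec_start@4 write@7
I2 add r1: issue@3 deps=(1,None) exec_start@7 write@10
I3 mul r3: issue@4 deps=(1,2) exec_start@10 write@11
I4 add r2: issue@5 deps=(1,3) exec_start@11 write@12
I5 mul r1: issue@6 deps=(1,2) exec_start@10 write@11

Answer: 4 7 10 11 12 11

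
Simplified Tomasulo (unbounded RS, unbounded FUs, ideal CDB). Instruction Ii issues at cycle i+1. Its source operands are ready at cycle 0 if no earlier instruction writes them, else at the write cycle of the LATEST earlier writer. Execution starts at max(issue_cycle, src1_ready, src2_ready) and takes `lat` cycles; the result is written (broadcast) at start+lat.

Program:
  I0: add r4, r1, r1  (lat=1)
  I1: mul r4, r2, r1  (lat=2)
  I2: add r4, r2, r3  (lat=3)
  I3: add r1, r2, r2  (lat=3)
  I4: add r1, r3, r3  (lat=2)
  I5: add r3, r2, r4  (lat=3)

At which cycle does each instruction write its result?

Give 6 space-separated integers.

Answer: 2 4 6 7 7 9

Derivation:
I0 add r4: issue@1 deps=(None,None) exec_start@1 write@2
I1 mul r4: issue@2 deps=(None,None) exec_start@2 write@4
I2 add r4: issue@3 deps=(None,None) exec_start@3 write@6
I3 add r1: issue@4 deps=(None,None) exec_start@4 write@7
I4 add r1: issue@5 deps=(None,None) exec_start@5 write@7
I5 add r3: issue@6 deps=(None,2) exec_start@6 write@9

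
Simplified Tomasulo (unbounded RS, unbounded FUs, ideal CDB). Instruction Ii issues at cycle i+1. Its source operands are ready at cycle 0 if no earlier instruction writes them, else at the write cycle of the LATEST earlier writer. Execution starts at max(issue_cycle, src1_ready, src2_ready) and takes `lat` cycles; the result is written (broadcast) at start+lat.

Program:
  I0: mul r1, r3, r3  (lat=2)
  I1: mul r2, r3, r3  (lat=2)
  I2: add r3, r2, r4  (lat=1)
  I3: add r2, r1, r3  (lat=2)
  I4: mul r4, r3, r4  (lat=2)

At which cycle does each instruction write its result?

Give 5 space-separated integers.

I0 mul r1: issue@1 deps=(None,None) exec_start@1 write@3
I1 mul r2: issue@2 deps=(None,None) exec_start@2 write@4
I2 add r3: issue@3 deps=(1,None) exec_start@4 write@5
I3 add r2: issue@4 deps=(0,2) exec_start@5 write@7
I4 mul r4: issue@5 deps=(2,None) exec_start@5 write@7

Answer: 3 4 5 7 7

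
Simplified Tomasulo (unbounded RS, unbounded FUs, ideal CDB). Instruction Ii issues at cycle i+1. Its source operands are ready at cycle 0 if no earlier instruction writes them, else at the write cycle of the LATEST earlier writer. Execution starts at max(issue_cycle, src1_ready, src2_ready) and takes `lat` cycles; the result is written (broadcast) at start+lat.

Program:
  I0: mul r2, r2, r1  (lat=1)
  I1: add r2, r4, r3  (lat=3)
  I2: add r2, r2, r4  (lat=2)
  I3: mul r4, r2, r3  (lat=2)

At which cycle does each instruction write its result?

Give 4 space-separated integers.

I0 mul r2: issue@1 deps=(None,None) exec_start@1 write@2
I1 add r2: issue@2 deps=(None,None) exec_start@2 write@5
I2 add r2: issue@3 deps=(1,None) exec_start@5 write@7
I3 mul r4: issue@4 deps=(2,None) exec_start@7 write@9

Answer: 2 5 7 9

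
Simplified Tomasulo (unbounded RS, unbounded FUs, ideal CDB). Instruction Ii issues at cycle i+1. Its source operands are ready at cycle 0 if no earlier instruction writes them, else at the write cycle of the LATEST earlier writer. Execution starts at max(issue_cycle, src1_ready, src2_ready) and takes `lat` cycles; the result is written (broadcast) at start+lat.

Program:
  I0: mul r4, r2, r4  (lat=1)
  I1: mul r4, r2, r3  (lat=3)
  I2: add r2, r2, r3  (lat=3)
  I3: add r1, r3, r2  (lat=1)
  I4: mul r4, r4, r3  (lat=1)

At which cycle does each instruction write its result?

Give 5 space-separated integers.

I0 mul r4: issue@1 deps=(None,None) exec_start@1 write@2
I1 mul r4: issue@2 deps=(None,None) exec_start@2 write@5
I2 add r2: issue@3 deps=(None,None) exec_start@3 write@6
I3 add r1: issue@4 deps=(None,2) exec_start@6 write@7
I4 mul r4: issue@5 deps=(1,None) exec_start@5 write@6

Answer: 2 5 6 7 6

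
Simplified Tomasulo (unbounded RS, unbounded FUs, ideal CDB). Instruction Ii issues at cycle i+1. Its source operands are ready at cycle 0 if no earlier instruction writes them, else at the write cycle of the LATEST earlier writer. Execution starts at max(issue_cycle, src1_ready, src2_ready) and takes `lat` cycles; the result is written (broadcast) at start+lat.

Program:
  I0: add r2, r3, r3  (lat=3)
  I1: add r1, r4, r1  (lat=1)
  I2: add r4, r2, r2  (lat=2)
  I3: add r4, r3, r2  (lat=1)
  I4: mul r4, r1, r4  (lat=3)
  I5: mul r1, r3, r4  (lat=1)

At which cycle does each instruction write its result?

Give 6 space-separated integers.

Answer: 4 3 6 5 8 9

Derivation:
I0 add r2: issue@1 deps=(None,None) exec_start@1 write@4
I1 add r1: issue@2 deps=(None,None) exec_start@2 write@3
I2 add r4: issue@3 deps=(0,0) exec_start@4 write@6
I3 add r4: issue@4 deps=(None,0) exec_start@4 write@5
I4 mul r4: issue@5 deps=(1,3) exec_start@5 write@8
I5 mul r1: issue@6 deps=(None,4) exec_start@8 write@9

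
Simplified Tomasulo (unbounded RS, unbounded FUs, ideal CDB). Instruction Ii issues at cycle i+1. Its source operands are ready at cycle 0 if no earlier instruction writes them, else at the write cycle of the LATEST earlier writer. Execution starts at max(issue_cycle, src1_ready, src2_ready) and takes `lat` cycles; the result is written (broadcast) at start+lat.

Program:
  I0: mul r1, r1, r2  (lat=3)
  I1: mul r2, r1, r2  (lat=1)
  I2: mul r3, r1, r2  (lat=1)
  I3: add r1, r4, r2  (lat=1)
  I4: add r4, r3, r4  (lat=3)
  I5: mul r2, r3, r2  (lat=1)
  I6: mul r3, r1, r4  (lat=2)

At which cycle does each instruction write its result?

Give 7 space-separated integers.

Answer: 4 5 6 6 9 7 11

Derivation:
I0 mul r1: issue@1 deps=(None,None) exec_start@1 write@4
I1 mul r2: issue@2 deps=(0,None) exec_start@4 write@5
I2 mul r3: issue@3 deps=(0,1) exec_start@5 write@6
I3 add r1: issue@4 deps=(None,1) exec_start@5 write@6
I4 add r4: issue@5 deps=(2,None) exec_start@6 write@9
I5 mul r2: issue@6 deps=(2,1) exec_start@6 write@7
I6 mul r3: issue@7 deps=(3,4) exec_start@9 write@11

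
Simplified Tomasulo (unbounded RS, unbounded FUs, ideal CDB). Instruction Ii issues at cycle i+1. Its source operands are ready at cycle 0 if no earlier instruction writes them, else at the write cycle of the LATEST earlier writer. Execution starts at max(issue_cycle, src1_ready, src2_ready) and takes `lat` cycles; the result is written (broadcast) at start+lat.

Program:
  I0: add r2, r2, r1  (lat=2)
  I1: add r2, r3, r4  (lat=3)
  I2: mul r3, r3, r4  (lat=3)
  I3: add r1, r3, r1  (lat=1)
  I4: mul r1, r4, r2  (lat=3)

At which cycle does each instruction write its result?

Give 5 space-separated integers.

Answer: 3 5 6 7 8

Derivation:
I0 add r2: issue@1 deps=(None,None) exec_start@1 write@3
I1 add r2: issue@2 deps=(None,None) exec_start@2 write@5
I2 mul r3: issue@3 deps=(None,None) exec_start@3 write@6
I3 add r1: issue@4 deps=(2,None) exec_start@6 write@7
I4 mul r1: issue@5 deps=(None,1) exec_start@5 write@8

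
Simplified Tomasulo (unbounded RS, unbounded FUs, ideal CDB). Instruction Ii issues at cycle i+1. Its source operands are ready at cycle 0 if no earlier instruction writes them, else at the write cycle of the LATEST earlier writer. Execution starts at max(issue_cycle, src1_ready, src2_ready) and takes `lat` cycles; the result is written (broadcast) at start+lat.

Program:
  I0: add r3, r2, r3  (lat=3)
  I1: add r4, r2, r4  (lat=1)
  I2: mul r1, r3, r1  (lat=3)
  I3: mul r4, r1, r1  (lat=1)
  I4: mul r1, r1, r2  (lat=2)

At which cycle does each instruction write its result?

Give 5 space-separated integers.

Answer: 4 3 7 8 9

Derivation:
I0 add r3: issue@1 deps=(None,None) exec_start@1 write@4
I1 add r4: issue@2 deps=(None,None) exec_start@2 write@3
I2 mul r1: issue@3 deps=(0,None) exec_start@4 write@7
I3 mul r4: issue@4 deps=(2,2) exec_start@7 write@8
I4 mul r1: issue@5 deps=(2,None) exec_start@7 write@9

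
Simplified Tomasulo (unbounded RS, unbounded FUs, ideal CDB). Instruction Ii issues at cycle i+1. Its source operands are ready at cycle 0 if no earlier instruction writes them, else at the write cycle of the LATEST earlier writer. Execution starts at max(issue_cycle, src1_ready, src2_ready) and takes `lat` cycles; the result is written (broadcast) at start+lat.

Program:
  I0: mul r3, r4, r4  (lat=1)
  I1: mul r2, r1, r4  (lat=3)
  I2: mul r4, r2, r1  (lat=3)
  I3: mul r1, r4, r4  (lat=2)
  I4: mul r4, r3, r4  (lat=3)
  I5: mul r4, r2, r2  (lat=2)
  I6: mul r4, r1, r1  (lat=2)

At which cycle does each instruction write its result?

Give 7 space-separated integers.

I0 mul r3: issue@1 deps=(None,None) exec_start@1 write@2
I1 mul r2: issue@2 deps=(None,None) exec_start@2 write@5
I2 mul r4: issue@3 deps=(1,None) exec_start@5 write@8
I3 mul r1: issue@4 deps=(2,2) exec_start@8 write@10
I4 mul r4: issue@5 deps=(0,2) exec_start@8 write@11
I5 mul r4: issue@6 deps=(1,1) exec_start@6 write@8
I6 mul r4: issue@7 deps=(3,3) exec_start@10 write@12

Answer: 2 5 8 10 11 8 12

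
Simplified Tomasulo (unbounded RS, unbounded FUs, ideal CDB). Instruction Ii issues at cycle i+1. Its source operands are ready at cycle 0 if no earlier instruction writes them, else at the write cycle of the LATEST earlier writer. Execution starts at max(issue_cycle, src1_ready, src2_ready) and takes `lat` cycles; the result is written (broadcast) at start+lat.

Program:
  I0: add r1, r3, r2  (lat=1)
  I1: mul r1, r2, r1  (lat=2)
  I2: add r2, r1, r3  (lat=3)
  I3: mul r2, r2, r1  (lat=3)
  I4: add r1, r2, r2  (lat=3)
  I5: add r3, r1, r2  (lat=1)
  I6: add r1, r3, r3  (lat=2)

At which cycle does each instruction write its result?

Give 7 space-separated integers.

Answer: 2 4 7 10 13 14 16

Derivation:
I0 add r1: issue@1 deps=(None,None) exec_start@1 write@2
I1 mul r1: issue@2 deps=(None,0) exec_start@2 write@4
I2 add r2: issue@3 deps=(1,None) exec_start@4 write@7
I3 mul r2: issue@4 deps=(2,1) exec_start@7 write@10
I4 add r1: issue@5 deps=(3,3) exec_start@10 write@13
I5 add r3: issue@6 deps=(4,3) exec_start@13 write@14
I6 add r1: issue@7 deps=(5,5) exec_start@14 write@16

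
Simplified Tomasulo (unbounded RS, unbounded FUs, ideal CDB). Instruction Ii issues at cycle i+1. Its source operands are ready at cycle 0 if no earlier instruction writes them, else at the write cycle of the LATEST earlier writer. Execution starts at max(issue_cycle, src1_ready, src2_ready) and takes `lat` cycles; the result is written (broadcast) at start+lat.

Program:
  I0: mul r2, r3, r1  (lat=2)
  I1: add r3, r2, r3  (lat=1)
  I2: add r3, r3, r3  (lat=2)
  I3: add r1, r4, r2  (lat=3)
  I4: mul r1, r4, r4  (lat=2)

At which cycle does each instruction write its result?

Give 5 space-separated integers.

I0 mul r2: issue@1 deps=(None,None) exec_start@1 write@3
I1 add r3: issue@2 deps=(0,None) exec_start@3 write@4
I2 add r3: issue@3 deps=(1,1) exec_start@4 write@6
I3 add r1: issue@4 deps=(None,0) exec_start@4 write@7
I4 mul r1: issue@5 deps=(None,None) exec_start@5 write@7

Answer: 3 4 6 7 7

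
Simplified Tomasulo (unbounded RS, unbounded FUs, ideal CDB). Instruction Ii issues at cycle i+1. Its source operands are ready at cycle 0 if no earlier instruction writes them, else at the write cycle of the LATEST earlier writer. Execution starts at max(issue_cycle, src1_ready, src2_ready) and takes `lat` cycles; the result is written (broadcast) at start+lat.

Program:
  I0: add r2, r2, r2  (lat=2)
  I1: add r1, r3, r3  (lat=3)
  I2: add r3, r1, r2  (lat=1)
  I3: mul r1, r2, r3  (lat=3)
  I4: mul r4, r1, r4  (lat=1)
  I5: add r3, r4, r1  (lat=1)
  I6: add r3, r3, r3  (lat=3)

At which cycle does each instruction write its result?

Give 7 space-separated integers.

Answer: 3 5 6 9 10 11 14

Derivation:
I0 add r2: issue@1 deps=(None,None) exec_start@1 write@3
I1 add r1: issue@2 deps=(None,None) exec_start@2 write@5
I2 add r3: issue@3 deps=(1,0) exec_start@5 write@6
I3 mul r1: issue@4 deps=(0,2) exec_start@6 write@9
I4 mul r4: issue@5 deps=(3,None) exec_start@9 write@10
I5 add r3: issue@6 deps=(4,3) exec_start@10 write@11
I6 add r3: issue@7 deps=(5,5) exec_start@11 write@14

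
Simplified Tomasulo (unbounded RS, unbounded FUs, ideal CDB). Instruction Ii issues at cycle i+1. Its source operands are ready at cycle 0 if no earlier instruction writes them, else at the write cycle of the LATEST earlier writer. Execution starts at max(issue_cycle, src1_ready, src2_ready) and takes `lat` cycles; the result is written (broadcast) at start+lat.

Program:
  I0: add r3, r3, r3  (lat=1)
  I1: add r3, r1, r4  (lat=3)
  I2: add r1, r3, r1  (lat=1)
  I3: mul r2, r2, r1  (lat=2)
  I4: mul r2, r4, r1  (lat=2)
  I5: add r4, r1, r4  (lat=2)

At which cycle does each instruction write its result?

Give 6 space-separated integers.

Answer: 2 5 6 8 8 8

Derivation:
I0 add r3: issue@1 deps=(None,None) exec_start@1 write@2
I1 add r3: issue@2 deps=(None,None) exec_start@2 write@5
I2 add r1: issue@3 deps=(1,None) exec_start@5 write@6
I3 mul r2: issue@4 deps=(None,2) exec_start@6 write@8
I4 mul r2: issue@5 deps=(None,2) exec_start@6 write@8
I5 add r4: issue@6 deps=(2,None) exec_start@6 write@8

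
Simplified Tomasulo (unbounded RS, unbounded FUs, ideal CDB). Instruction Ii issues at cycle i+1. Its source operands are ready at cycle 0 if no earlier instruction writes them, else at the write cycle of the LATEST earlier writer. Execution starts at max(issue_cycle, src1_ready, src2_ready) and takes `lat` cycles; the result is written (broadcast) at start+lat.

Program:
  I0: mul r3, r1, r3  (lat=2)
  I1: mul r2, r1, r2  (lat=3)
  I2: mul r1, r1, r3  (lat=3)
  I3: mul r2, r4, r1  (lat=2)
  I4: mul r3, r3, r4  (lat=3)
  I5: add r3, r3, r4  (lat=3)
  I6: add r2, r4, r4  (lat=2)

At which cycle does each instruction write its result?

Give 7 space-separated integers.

Answer: 3 5 6 8 8 11 9

Derivation:
I0 mul r3: issue@1 deps=(None,None) exec_start@1 write@3
I1 mul r2: issue@2 deps=(None,None) exec_start@2 write@5
I2 mul r1: issue@3 deps=(None,0) exec_start@3 write@6
I3 mul r2: issue@4 deps=(None,2) exec_start@6 write@8
I4 mul r3: issue@5 deps=(0,None) exec_start@5 write@8
I5 add r3: issue@6 deps=(4,None) exec_start@8 write@11
I6 add r2: issue@7 deps=(None,None) exec_start@7 write@9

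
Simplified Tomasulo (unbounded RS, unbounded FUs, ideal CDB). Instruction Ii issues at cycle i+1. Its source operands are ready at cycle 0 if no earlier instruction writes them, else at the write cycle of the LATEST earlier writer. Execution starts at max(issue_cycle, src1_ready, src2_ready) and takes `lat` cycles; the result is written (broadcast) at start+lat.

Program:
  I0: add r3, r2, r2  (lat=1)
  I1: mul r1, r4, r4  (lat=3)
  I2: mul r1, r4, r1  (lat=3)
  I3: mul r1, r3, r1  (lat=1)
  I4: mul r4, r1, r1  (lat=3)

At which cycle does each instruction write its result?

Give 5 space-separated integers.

Answer: 2 5 8 9 12

Derivation:
I0 add r3: issue@1 deps=(None,None) exec_start@1 write@2
I1 mul r1: issue@2 deps=(None,None) exec_start@2 write@5
I2 mul r1: issue@3 deps=(None,1) exec_start@5 write@8
I3 mul r1: issue@4 deps=(0,2) exec_start@8 write@9
I4 mul r4: issue@5 deps=(3,3) exec_start@9 write@12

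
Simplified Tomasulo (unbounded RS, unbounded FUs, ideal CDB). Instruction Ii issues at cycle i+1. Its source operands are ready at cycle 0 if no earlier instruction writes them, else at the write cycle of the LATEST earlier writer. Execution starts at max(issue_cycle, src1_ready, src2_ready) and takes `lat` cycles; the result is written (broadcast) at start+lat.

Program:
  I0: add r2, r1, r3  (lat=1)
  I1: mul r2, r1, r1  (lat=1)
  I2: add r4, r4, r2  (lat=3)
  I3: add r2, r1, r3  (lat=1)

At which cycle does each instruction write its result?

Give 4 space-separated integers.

Answer: 2 3 6 5

Derivation:
I0 add r2: issue@1 deps=(None,None) exec_start@1 write@2
I1 mul r2: issue@2 deps=(None,None) exec_start@2 write@3
I2 add r4: issue@3 deps=(None,1) exec_start@3 write@6
I3 add r2: issue@4 deps=(None,None) exec_start@4 write@5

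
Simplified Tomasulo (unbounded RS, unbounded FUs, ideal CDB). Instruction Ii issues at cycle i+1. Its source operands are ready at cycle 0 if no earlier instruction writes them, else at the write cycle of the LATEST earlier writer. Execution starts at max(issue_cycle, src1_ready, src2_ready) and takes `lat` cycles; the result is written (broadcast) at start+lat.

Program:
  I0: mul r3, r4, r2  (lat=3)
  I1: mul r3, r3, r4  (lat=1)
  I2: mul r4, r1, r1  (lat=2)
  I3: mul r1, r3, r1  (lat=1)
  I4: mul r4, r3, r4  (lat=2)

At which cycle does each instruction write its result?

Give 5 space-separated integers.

Answer: 4 5 5 6 7

Derivation:
I0 mul r3: issue@1 deps=(None,None) exec_start@1 write@4
I1 mul r3: issue@2 deps=(0,None) exec_start@4 write@5
I2 mul r4: issue@3 deps=(None,None) exec_start@3 write@5
I3 mul r1: issue@4 deps=(1,None) exec_start@5 write@6
I4 mul r4: issue@5 deps=(1,2) exec_start@5 write@7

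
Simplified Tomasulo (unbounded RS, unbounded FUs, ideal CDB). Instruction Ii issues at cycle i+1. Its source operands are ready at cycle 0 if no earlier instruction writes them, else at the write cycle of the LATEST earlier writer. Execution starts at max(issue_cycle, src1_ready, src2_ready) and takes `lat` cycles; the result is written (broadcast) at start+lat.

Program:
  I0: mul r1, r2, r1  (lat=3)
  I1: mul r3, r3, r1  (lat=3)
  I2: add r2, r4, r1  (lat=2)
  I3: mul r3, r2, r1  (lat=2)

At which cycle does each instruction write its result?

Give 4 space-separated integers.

I0 mul r1: issue@1 deps=(None,None) exec_start@1 write@4
I1 mul r3: issue@2 deps=(None,0) exec_start@4 write@7
I2 add r2: issue@3 deps=(None,0) exec_start@4 write@6
I3 mul r3: issue@4 deps=(2,0) exec_start@6 write@8

Answer: 4 7 6 8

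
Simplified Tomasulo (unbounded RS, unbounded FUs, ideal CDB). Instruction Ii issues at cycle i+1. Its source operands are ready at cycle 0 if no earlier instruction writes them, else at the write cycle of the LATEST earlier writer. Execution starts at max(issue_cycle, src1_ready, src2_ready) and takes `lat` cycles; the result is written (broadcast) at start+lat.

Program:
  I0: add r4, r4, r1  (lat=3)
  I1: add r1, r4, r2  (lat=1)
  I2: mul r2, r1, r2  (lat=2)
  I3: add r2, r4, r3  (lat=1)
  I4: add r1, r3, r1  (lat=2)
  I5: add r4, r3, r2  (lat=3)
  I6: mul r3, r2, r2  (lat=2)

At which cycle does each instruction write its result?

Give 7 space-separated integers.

Answer: 4 5 7 5 7 9 9

Derivation:
I0 add r4: issue@1 deps=(None,None) exec_start@1 write@4
I1 add r1: issue@2 deps=(0,None) exec_start@4 write@5
I2 mul r2: issue@3 deps=(1,None) exec_start@5 write@7
I3 add r2: issue@4 deps=(0,None) exec_start@4 write@5
I4 add r1: issue@5 deps=(None,1) exec_start@5 write@7
I5 add r4: issue@6 deps=(None,3) exec_start@6 write@9
I6 mul r3: issue@7 deps=(3,3) exec_start@7 write@9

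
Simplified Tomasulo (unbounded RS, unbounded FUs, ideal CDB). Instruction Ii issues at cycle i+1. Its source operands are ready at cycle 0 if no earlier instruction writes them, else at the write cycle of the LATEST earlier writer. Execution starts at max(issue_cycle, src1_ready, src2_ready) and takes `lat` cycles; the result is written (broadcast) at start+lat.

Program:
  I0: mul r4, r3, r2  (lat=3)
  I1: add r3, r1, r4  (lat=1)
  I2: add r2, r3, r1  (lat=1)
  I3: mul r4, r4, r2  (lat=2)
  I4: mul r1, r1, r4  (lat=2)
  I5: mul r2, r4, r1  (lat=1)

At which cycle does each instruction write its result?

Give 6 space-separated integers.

Answer: 4 5 6 8 10 11

Derivation:
I0 mul r4: issue@1 deps=(None,None) exec_start@1 write@4
I1 add r3: issue@2 deps=(None,0) exec_start@4 write@5
I2 add r2: issue@3 deps=(1,None) exec_start@5 write@6
I3 mul r4: issue@4 deps=(0,2) exec_start@6 write@8
I4 mul r1: issue@5 deps=(None,3) exec_start@8 write@10
I5 mul r2: issue@6 deps=(3,4) exec_start@10 write@11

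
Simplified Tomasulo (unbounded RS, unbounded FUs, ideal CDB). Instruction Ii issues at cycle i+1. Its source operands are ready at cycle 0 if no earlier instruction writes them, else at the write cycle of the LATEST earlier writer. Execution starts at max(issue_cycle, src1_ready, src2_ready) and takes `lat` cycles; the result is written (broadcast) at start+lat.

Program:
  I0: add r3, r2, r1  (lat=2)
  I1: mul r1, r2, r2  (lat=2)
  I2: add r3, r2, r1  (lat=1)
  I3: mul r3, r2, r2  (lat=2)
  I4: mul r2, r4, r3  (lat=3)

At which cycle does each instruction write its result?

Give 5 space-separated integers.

I0 add r3: issue@1 deps=(None,None) exec_start@1 write@3
I1 mul r1: issue@2 deps=(None,None) exec_start@2 write@4
I2 add r3: issue@3 deps=(None,1) exec_start@4 write@5
I3 mul r3: issue@4 deps=(None,None) exec_start@4 write@6
I4 mul r2: issue@5 deps=(None,3) exec_start@6 write@9

Answer: 3 4 5 6 9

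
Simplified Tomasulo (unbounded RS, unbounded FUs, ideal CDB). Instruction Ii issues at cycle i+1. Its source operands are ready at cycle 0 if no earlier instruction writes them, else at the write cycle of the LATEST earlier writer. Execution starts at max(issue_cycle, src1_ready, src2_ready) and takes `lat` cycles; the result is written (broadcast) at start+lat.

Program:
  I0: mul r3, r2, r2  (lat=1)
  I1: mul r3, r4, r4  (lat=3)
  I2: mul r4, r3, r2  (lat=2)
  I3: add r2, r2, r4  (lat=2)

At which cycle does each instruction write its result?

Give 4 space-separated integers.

Answer: 2 5 7 9

Derivation:
I0 mul r3: issue@1 deps=(None,None) exec_start@1 write@2
I1 mul r3: issue@2 deps=(None,None) exec_start@2 write@5
I2 mul r4: issue@3 deps=(1,None) exec_start@5 write@7
I3 add r2: issue@4 deps=(None,2) exec_start@7 write@9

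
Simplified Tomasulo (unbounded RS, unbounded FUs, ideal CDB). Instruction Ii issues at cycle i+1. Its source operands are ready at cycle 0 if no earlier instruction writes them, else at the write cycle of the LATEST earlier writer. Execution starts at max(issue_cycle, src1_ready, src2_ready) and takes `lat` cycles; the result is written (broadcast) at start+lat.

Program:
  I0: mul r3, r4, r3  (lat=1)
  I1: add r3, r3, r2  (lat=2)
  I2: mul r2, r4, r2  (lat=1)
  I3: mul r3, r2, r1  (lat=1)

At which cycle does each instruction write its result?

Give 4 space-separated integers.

I0 mul r3: issue@1 deps=(None,None) exec_start@1 write@2
I1 add r3: issue@2 deps=(0,None) exec_start@2 write@4
I2 mul r2: issue@3 deps=(None,None) exec_start@3 write@4
I3 mul r3: issue@4 deps=(2,None) exec_start@4 write@5

Answer: 2 4 4 5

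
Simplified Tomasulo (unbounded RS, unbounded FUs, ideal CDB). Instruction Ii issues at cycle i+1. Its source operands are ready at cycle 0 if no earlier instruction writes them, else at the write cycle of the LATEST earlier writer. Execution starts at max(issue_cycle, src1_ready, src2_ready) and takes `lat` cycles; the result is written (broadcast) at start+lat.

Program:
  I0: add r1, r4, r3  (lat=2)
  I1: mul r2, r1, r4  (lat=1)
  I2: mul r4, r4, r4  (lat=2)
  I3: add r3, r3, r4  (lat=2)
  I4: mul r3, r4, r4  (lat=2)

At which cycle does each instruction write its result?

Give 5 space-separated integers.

Answer: 3 4 5 7 7

Derivation:
I0 add r1: issue@1 deps=(None,None) exec_start@1 write@3
I1 mul r2: issue@2 deps=(0,None) exec_start@3 write@4
I2 mul r4: issue@3 deps=(None,None) exec_start@3 write@5
I3 add r3: issue@4 deps=(None,2) exec_start@5 write@7
I4 mul r3: issue@5 deps=(2,2) exec_start@5 write@7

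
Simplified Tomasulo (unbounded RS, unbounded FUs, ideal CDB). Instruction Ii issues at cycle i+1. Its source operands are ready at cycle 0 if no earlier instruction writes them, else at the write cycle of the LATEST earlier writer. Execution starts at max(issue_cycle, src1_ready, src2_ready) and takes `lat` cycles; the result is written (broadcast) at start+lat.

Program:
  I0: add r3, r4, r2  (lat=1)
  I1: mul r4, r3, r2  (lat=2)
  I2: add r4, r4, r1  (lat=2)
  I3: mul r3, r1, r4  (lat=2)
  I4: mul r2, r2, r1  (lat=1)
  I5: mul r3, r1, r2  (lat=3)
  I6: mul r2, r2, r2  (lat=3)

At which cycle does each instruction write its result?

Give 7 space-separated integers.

I0 add r3: issue@1 deps=(None,None) exec_start@1 write@2
I1 mul r4: issue@2 deps=(0,None) exec_start@2 write@4
I2 add r4: issue@3 deps=(1,None) exec_start@4 write@6
I3 mul r3: issue@4 deps=(None,2) exec_start@6 write@8
I4 mul r2: issue@5 deps=(None,None) exec_start@5 write@6
I5 mul r3: issue@6 deps=(None,4) exec_start@6 write@9
I6 mul r2: issue@7 deps=(4,4) exec_start@7 write@10

Answer: 2 4 6 8 6 9 10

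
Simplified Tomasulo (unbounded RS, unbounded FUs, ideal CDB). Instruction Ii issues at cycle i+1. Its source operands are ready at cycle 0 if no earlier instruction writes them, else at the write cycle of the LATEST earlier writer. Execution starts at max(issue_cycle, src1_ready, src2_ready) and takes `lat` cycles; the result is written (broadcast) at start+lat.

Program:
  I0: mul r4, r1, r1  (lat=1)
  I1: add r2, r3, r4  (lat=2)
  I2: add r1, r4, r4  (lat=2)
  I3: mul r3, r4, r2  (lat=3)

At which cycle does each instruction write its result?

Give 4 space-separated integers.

Answer: 2 4 5 7

Derivation:
I0 mul r4: issue@1 deps=(None,None) exec_start@1 write@2
I1 add r2: issue@2 deps=(None,0) exec_start@2 write@4
I2 add r1: issue@3 deps=(0,0) exec_start@3 write@5
I3 mul r3: issue@4 deps=(0,1) exec_start@4 write@7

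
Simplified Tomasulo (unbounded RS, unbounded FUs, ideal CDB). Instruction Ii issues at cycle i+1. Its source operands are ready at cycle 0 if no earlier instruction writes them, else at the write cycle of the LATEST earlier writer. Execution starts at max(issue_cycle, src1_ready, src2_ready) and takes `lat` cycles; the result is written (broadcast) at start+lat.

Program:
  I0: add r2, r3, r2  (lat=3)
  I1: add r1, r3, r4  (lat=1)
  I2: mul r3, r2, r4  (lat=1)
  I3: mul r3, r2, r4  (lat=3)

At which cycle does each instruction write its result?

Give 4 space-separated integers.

I0 add r2: issue@1 deps=(None,None) exec_start@1 write@4
I1 add r1: issue@2 deps=(None,None) exec_start@2 write@3
I2 mul r3: issue@3 deps=(0,None) exec_start@4 write@5
I3 mul r3: issue@4 deps=(0,None) exec_start@4 write@7

Answer: 4 3 5 7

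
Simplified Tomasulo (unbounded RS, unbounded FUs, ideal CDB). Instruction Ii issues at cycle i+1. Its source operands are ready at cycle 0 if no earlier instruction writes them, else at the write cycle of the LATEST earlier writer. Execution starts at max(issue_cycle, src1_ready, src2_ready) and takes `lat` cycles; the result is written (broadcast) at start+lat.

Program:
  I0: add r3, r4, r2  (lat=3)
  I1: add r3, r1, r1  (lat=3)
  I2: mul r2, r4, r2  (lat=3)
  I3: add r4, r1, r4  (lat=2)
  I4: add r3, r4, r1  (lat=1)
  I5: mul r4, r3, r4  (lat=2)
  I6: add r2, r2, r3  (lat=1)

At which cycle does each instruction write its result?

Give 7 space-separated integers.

Answer: 4 5 6 6 7 9 8

Derivation:
I0 add r3: issue@1 deps=(None,None) exec_start@1 write@4
I1 add r3: issue@2 deps=(None,None) exec_start@2 write@5
I2 mul r2: issue@3 deps=(None,None) exec_start@3 write@6
I3 add r4: issue@4 deps=(None,None) exec_start@4 write@6
I4 add r3: issue@5 deps=(3,None) exec_start@6 write@7
I5 mul r4: issue@6 deps=(4,3) exec_start@7 write@9
I6 add r2: issue@7 deps=(2,4) exec_start@7 write@8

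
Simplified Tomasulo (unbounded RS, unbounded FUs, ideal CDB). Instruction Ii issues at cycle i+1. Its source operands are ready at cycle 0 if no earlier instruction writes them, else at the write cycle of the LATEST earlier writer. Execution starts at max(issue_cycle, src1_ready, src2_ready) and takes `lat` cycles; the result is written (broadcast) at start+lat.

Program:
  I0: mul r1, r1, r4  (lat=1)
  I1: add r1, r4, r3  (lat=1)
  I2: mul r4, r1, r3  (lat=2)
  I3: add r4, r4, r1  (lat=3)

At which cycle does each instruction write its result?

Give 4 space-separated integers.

Answer: 2 3 5 8

Derivation:
I0 mul r1: issue@1 deps=(None,None) exec_start@1 write@2
I1 add r1: issue@2 deps=(None,None) exec_start@2 write@3
I2 mul r4: issue@3 deps=(1,None) exec_start@3 write@5
I3 add r4: issue@4 deps=(2,1) exec_start@5 write@8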